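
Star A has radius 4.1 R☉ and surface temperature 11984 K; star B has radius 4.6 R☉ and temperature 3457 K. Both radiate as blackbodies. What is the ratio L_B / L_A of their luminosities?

L = 4πR²σT⁴ ∝ R²T⁴, so L_B/L_A = (4.6/4.1)² × (3457/11984)⁴ = 1.26 × 6.92×10^-3 = 8.72×10^-3.

L_B/L_A ≈ 8.72×10^-3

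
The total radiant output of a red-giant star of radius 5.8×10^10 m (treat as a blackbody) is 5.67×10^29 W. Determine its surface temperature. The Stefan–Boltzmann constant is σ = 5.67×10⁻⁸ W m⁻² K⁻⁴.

T ≈ 3920 K

A = 4πr² = 4π × (5.8×10^10)² = 4.23×10^22 m².
From P = σAT⁴, T = (P / σA)^(1/4) = (5.67×10^29 / (5.67×10⁻⁸ × 4.23×10^22))^(1/4).
T = (2.37×10^14)^(1/4) = 3920 K.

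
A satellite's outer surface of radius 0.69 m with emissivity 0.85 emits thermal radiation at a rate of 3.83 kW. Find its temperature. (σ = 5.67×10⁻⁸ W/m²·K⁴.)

A = 4πr² = 4π × (0.69)² = 5.98 m².
From P = εσAT⁴, T = (P / εσA)^(1/4) = (3830 / (0.85 × 5.67×10⁻⁸ × 5.98))^(1/4).
T = (1.33×10^10)^(1/4) = 339 K.

T ≈ 339 K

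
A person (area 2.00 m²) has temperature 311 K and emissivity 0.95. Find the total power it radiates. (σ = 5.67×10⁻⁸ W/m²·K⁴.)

P ≈ 1010 W

Stefan–Boltzmann: P = εσAT⁴ = 0.95 × 5.67×10⁻⁸ × 2.00 × (311)⁴ = 0.95 × 5.67×10⁻⁸ × 2.00 × 9.35×10^9.
P = 1010 W.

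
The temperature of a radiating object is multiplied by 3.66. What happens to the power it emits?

factor ≈ 179

P ∝ T⁴, so the power scales as (3.66)⁴ = 179.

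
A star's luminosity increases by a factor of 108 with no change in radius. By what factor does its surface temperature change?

factor ≈ 3.22

P ∝ T⁴ ⇒ T ∝ P^(1/4), so T scales by (108)^(1/4) = 3.22.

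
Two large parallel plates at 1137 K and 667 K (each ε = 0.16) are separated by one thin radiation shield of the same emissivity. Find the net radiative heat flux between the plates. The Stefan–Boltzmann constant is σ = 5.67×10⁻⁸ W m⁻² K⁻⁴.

q ≈ 3630 W/m²

Each of the 2 gaps contributes resistance (2/ε − 1) = 2/0.16 − 1 = 11.50; total = 23.00.
q = σ(T₁⁴ − T₂⁴) / 23.00 = 5.67×10⁻⁸ × 1.47×10^12 / 23.00 = 3630 W/m².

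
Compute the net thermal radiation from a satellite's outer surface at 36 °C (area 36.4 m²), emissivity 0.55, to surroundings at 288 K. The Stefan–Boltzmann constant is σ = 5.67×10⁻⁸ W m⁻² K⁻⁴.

Convert: 36 °C = 309 K.
Q = εσA(T⁴ − T_s⁴). T⁴ − T_s⁴ = (309)⁴ − (288)⁴ = 9.12×10^9 − 6.88×10^9 = 2.24×10^9 K⁴.
Q = 0.55 × 5.67×10⁻⁸ × 36.4 × 2.24×10^9 = 2540 W.

Q ≈ 2540 W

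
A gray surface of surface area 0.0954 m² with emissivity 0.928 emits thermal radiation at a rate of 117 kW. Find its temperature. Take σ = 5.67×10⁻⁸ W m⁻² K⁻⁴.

From P = εσAT⁴, T = (P / εσA)^(1/4) = (1.17×10^5 / (0.928 × 5.67×10⁻⁸ × 0.0954))^(1/4).
T = (2.33×10^13)^(1/4) = 2200 K.

T ≈ 2200 K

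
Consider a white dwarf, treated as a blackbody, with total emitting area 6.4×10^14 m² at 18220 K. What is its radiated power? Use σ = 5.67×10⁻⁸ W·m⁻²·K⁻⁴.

P ≈ 4.00×10^24 W

P = σAT⁴ = 5.67×10⁻⁸ × 6.40×10^14 × (18220)⁴ = 5.67×10⁻⁸ × 6.40×10^14 × 1.10×10^17.
P = 4.00×10^24 W.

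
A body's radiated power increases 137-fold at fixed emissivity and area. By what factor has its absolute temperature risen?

factor ≈ 3.42

P ∝ T⁴ ⇒ T ∝ P^(1/4), so T scales by (137)^(1/4) = 3.42.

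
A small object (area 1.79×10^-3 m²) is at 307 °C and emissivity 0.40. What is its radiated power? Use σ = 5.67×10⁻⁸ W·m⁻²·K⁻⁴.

307 °C = 580 K.
P = εσAT⁴ = 0.40 × 5.67×10⁻⁸ × 1.79×10^-3 × (580)⁴ = 0.40 × 5.67×10⁻⁸ × 1.79×10^-3 × 1.13×10^11.
P = 4.59 W.

P ≈ 4.59 W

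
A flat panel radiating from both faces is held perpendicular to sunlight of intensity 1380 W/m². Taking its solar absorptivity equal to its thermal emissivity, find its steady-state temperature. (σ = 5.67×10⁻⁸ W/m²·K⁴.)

T ≈ 332 K

Absorbed flux αS = emitted flux 2εσT⁴ per unit area; with α = ε this gives T = (S/2σ)^(1/4).
T = (1380 / (2 × 5.67×10⁻⁸))^(1/4) = (1.22×10^10)^(1/4).
T = 332 K.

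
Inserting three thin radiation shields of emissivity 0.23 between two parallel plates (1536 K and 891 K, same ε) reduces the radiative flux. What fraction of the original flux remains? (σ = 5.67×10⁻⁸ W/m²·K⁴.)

With N identical shields there are N+1 = 4 gaps in series, each with the same radiative resistance, so the flux falls to 1/(N+1) of its unshielded value.

ratio ≈ 0.250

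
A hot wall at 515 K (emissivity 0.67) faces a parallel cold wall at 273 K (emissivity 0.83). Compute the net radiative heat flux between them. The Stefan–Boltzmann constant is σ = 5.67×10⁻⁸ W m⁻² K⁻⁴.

q ≈ 2160 W/m²

For two large parallel gray plates, q = σ(T₁⁴ − T₂⁴) / (1/ε₁ + 1/ε₂ − 1).
1/ε₁ + 1/ε₂ − 1 = 1/0.67 + 1/0.83 − 1 = 1.697.
T₁⁴ − T₂⁴ = 7.03×10^10 − 5.55×10^9 = 6.48×10^10 K⁴.
q = 5.67×10⁻⁸ × 6.48×10^10 / 1.697 = 2160 W/m².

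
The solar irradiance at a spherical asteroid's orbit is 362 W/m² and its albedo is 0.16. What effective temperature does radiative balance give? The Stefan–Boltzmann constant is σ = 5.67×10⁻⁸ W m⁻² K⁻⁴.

Power absorbed = (1−a)S·πR²; power emitted = 4πR²σT⁴. Equating and cancelling πR²:
T = ((1−a)S / 4σ)^(1/4) = (304 / (4 × 5.67×10⁻⁸))^(1/4) = (1.34×10^9)^(1/4).
T = 191 K.

T ≈ 191 K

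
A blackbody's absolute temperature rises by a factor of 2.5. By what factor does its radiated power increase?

factor ≈ 39.1

P ∝ T⁴, so the power scales as (2.5)⁴ = 39.1.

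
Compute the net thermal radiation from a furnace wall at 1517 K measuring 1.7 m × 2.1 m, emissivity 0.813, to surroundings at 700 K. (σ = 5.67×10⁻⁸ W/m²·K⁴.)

A = 1.7 × 2.1 = 3.57 m².
Q = εσA(T⁴ − T_s⁴). T⁴ − T_s⁴ = (1517)⁴ − (700)⁴ = 5.30×10^12 − 2.40×10^11 = 5.06×10^12 K⁴.
Q = 0.813 × 5.67×10⁻⁸ × 3.57 × 5.06×10^12 = 8.32×10^5 W.

Q ≈ 8.32×10^5 W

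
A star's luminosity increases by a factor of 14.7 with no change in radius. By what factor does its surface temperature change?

P ∝ T⁴ ⇒ T ∝ P^(1/4), so T scales by (14.7)^(1/4) = 1.96.

factor ≈ 1.96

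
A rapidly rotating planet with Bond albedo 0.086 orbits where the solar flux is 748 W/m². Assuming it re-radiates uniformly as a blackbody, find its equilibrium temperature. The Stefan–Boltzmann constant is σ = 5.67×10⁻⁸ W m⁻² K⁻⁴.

T ≈ 234 K

Power absorbed = (1−a)S·πR²; power emitted = 4πR²σT⁴. Equating and cancelling πR²:
T = ((1−a)S / 4σ)^(1/4) = (684 / (4 × 5.67×10⁻⁸))^(1/4) = (3.01×10^9)^(1/4).
T = 234 K.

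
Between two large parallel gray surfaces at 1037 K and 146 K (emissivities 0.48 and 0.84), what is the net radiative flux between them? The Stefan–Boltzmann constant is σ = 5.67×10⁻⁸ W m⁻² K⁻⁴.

q ≈ 28800 W/m²

For two large parallel gray plates, q = σ(T₁⁴ − T₂⁴) / (1/ε₁ + 1/ε₂ − 1).
1/ε₁ + 1/ε₂ − 1 = 1/0.48 + 1/0.84 − 1 = 2.274.
T₁⁴ − T₂⁴ = 1.16×10^12 − 4.54×10^8 = 1.16×10^12 K⁴.
q = 5.67×10⁻⁸ × 1.16×10^12 / 2.274 = 28800 W/m².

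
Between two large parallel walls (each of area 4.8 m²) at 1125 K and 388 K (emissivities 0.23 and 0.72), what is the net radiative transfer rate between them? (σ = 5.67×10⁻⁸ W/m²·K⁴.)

For two large parallel gray plates, q = σ(T₁⁴ − T₂⁴) / (1/ε₁ + 1/ε₂ − 1).
1/ε₁ + 1/ε₂ − 1 = 1/0.23 + 1/0.72 − 1 = 4.737.
T₁⁴ − T₂⁴ = 1.60×10^12 − 2.27×10^10 = 1.58×10^12 K⁴.
q = 5.67×10⁻⁸ × 1.58×10^12 / 4.737 = 18900 W/m².
Q = q·A = 18900 × 4.8 = 90700 W.

Q ≈ 90700 W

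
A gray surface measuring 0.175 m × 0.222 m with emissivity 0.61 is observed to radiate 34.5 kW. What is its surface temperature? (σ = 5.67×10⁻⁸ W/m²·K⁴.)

A = 0.175 × 0.222 = 0.0388 m².
From P = εσAT⁴, T = (P / εσA)^(1/4) = (34500 / (0.61 × 5.67×10⁻⁸ × 0.0388))^(1/4).
T = (2.57×10^13)^(1/4) = 2250 K.

T ≈ 2250 K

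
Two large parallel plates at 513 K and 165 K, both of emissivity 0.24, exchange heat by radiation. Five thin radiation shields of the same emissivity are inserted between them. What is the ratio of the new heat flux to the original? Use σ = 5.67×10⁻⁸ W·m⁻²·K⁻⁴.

With N identical shields there are N+1 = 6 gaps in series, each with the same radiative resistance, so the flux falls to 1/(N+1) of its unshielded value.

ratio ≈ 0.167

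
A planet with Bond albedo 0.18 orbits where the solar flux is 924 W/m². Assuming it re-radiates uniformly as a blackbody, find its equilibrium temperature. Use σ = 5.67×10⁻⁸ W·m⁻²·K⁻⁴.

T ≈ 240 K

Power absorbed = (1−a)S·πR²; power emitted = 4πR²σT⁴. Equating and cancelling πR²:
T = ((1−a)S / 4σ)^(1/4) = (758 / (4 × 5.67×10⁻⁸))^(1/4) = (3.34×10^9)^(1/4).
T = 240 K.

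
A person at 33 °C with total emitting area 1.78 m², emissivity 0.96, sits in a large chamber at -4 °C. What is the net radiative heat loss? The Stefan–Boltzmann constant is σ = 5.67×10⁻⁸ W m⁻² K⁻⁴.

Q ≈ 342 W

Convert: 33 °C = 306 K; -4 °C = 269 K.
Q = εσA(T⁴ − T_s⁴). T⁴ − T_s⁴ = (306)⁴ − (269)⁴ = 8.77×10^9 − 5.24×10^9 = 3.53×10^9 K⁴.
Q = 0.96 × 5.67×10⁻⁸ × 1.78 × 3.53×10^9 = 342 W.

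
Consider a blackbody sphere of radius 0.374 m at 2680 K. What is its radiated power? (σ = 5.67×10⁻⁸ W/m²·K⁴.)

A = 4πr² = 4π × (0.374)² = 1.76 m².
P = σAT⁴ = 5.67×10⁻⁸ × 1.76 × (2680)⁴ = 5.67×10⁻⁸ × 1.76 × 5.16×10^13.
P = 5.14×10^6 W.

P ≈ 5.14×10^6 W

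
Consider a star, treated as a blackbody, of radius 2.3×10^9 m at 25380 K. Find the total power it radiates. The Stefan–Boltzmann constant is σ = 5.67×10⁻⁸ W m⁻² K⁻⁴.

P ≈ 1.56×10^30 W

A = 4πr² = 4π × (2.3×10^9)² = 6.65×10^19 m².
P = σAT⁴ = 5.67×10⁻⁸ × 6.65×10^19 × (25380)⁴ = 5.67×10⁻⁸ × 6.65×10^19 × 4.15×10^17.
P = 1.56×10^30 W.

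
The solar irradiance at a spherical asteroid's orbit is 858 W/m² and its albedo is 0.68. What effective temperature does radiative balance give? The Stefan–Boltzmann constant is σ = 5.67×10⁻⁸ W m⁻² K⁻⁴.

Power absorbed = (1−a)S·πR²; power emitted = 4πR²σT⁴. Equating and cancelling πR²:
T = ((1−a)S / 4σ)^(1/4) = (275 / (4 × 5.67×10⁻⁸))^(1/4) = (1.21×10^9)^(1/4).
T = 187 K.

T ≈ 187 K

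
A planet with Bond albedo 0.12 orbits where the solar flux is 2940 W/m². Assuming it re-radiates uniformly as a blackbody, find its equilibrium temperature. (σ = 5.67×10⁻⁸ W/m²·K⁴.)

Power absorbed = (1−a)S·πR²; power emitted = 4πR²σT⁴. Equating and cancelling πR²:
T = ((1−a)S / 4σ)^(1/4) = (2590 / (4 × 5.67×10⁻⁸))^(1/4) = (1.14×10^10)^(1/4).
T = 327 K.

T ≈ 327 K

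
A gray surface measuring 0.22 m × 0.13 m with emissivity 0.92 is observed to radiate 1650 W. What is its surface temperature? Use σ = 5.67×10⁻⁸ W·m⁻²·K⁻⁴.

A = 0.22 × 0.13 = 0.0286 m².
From P = εσAT⁴, T = (P / εσA)^(1/4) = (1650 / (0.92 × 5.67×10⁻⁸ × 0.0286))^(1/4).
T = (1.11×10^12)^(1/4) = 1030 K.

T ≈ 1030 K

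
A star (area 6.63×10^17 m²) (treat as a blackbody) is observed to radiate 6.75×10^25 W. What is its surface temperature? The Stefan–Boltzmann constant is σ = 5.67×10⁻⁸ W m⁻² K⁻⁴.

T ≈ 6510 K

From P = σAT⁴, T = (P / σA)^(1/4) = (6.75×10^25 / (5.67×10⁻⁸ × 6.63×10^17))^(1/4).
T = (1.80×10^15)^(1/4) = 6510 K.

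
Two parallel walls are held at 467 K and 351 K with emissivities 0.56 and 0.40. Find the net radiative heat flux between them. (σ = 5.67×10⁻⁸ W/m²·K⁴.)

q ≈ 559 W/m²

For two large parallel gray plates, q = σ(T₁⁴ − T₂⁴) / (1/ε₁ + 1/ε₂ − 1).
1/ε₁ + 1/ε₂ − 1 = 1/0.56 + 1/0.40 − 1 = 3.286.
T₁⁴ − T₂⁴ = 4.76×10^10 − 1.52×10^10 = 3.24×10^10 K⁴.
q = 5.67×10⁻⁸ × 3.24×10^10 / 3.286 = 559 W/m².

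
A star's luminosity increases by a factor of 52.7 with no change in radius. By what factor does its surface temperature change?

factor ≈ 2.69

P ∝ T⁴ ⇒ T ∝ P^(1/4), so T scales by (52.7)^(1/4) = 2.69.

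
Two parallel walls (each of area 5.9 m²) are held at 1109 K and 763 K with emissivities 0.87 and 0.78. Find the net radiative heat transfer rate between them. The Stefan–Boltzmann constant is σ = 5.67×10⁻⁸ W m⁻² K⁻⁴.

Q ≈ 2.74×10^5 W

For two large parallel gray plates, q = σ(T₁⁴ − T₂⁴) / (1/ε₁ + 1/ε₂ − 1).
1/ε₁ + 1/ε₂ − 1 = 1/0.87 + 1/0.78 − 1 = 1.431.
T₁⁴ − T₂⁴ = 1.51×10^12 − 3.39×10^11 = 1.17×10^12 K⁴.
q = 5.67×10⁻⁸ × 1.17×10^12 / 1.431 = 46500 W/m².
Q = q·A = 46500 × 5.9 = 2.74×10^5 W.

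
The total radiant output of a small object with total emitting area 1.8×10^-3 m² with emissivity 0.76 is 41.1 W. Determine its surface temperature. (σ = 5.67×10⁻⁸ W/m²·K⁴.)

From P = εσAT⁴, T = (P / εσA)^(1/4) = (41.1 / (0.76 × 5.67×10⁻⁸ × 1.80×10^-3))^(1/4).
T = (5.30×10^11)^(1/4) = 853 K.

T ≈ 853 K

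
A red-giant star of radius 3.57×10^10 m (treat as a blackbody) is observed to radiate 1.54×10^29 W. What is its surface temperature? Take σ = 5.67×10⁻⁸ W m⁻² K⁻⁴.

A = 4πr² = 4π × (3.57×10^10)² = 1.60×10^22 m².
From P = σAT⁴, T = (P / σA)^(1/4) = (1.54×10^29 / (5.67×10⁻⁸ × 1.60×10^22))^(1/4).
T = (1.70×10^14)^(1/4) = 3610 K.

T ≈ 3610 K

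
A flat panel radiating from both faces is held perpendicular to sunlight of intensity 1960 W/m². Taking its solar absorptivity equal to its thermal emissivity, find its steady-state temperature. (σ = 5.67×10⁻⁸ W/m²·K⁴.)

T ≈ 363 K

Absorbed flux αS = emitted flux 2εσT⁴ per unit area; with α = ε this gives T = (S/2σ)^(1/4).
T = (1960 / (2 × 5.67×10⁻⁸))^(1/4) = (1.73×10^10)^(1/4).
T = 363 K.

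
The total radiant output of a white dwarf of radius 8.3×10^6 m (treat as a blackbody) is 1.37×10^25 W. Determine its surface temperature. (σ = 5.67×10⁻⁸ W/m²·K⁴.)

A = 4πr² = 4π × (8.3×10^6)² = 8.66×10^14 m².
From P = σAT⁴, T = (P / σA)^(1/4) = (1.37×10^25 / (5.67×10⁻⁸ × 8.66×10^14))^(1/4).
T = (2.79×10^17)^(1/4) = 23000 K.

T ≈ 23000 K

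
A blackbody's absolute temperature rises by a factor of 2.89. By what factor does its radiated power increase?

factor ≈ 69.8

P ∝ T⁴, so the power scales as (2.89)⁴ = 69.8.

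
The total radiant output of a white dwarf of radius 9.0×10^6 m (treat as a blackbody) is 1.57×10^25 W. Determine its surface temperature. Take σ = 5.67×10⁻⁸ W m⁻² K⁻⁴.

T ≈ 22800 K

A = 4πr² = 4π × (9.0×10^6)² = 1.02×10^15 m².
From P = σAT⁴, T = (P / σA)^(1/4) = (1.57×10^25 / (5.67×10⁻⁸ × 1.02×10^15))^(1/4).
T = (2.72×10^17)^(1/4) = 22800 K.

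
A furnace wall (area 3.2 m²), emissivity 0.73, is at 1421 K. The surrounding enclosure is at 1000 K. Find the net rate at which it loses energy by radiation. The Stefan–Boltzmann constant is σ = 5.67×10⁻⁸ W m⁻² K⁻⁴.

Q ≈ 4.08×10^5 W

Q = εσA(T⁴ − T_s⁴). T⁴ − T_s⁴ = (1421)⁴ − (1000)⁴ = 4.08×10^12 − 1.00×10^12 = 3.08×10^12 K⁴.
Q = 0.73 × 5.67×10⁻⁸ × 3.20 × 3.08×10^12 = 4.08×10^5 W.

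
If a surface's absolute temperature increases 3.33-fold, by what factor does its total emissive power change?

factor ≈ 123

P ∝ T⁴, so the power scales as (3.33)⁴ = 123.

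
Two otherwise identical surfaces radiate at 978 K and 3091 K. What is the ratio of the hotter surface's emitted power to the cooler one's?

ratio ≈ 99.8

P ∝ T⁴, so the ratio is (3091/978)⁴ = (3.161)⁴ = 99.8.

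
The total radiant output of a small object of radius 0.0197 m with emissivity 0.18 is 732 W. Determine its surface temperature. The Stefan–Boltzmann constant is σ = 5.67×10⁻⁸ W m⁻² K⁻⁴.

T ≈ 1960 K

A = 4πr² = 4π × (0.0197)² = 4.88×10^-3 m².
From P = εσAT⁴, T = (P / εσA)^(1/4) = (732 / (0.18 × 5.67×10⁻⁸ × 4.88×10^-3))^(1/4).
T = (1.47×10^13)^(1/4) = 1960 K.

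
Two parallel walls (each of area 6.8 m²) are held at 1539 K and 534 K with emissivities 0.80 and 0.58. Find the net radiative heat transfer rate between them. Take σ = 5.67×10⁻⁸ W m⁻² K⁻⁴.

Q ≈ 1.08×10^6 W

For two large parallel gray plates, q = σ(T₁⁴ − T₂⁴) / (1/ε₁ + 1/ε₂ − 1).
1/ε₁ + 1/ε₂ − 1 = 1/0.80 + 1/0.58 − 1 = 1.974.
T₁⁴ − T₂⁴ = 5.61×10^12 − 8.13×10^10 = 5.53×10^12 K⁴.
q = 5.67×10⁻⁸ × 5.53×10^12 / 1.974 = 1.59×10^5 W/m².
Q = q·A = 1.59×10^5 × 6.8 = 1.08×10^6 W.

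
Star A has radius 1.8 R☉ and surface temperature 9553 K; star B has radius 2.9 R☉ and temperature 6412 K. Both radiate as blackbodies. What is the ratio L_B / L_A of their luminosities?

L_B/L_A ≈ 0.527

L = 4πR²σT⁴ ∝ R²T⁴, so L_B/L_A = (2.9/1.8)² × (6412/9553)⁴ = 2.60 × 0.203 = 0.527.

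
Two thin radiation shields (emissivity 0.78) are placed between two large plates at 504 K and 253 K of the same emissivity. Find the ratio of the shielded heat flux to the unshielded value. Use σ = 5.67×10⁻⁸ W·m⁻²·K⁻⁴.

ratio ≈ 0.333

With N identical shields there are N+1 = 3 gaps in series, each with the same radiative resistance, so the flux falls to 1/(N+1) of its unshielded value.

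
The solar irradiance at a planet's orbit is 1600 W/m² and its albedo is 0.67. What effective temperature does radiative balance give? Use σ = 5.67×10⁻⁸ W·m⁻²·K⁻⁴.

Power absorbed = (1−a)S·πR²; power emitted = 4πR²σT⁴. Equating and cancelling πR²:
T = ((1−a)S / 4σ)^(1/4) = (528 / (4 × 5.67×10⁻⁸))^(1/4) = (2.33×10^9)^(1/4).
T = 220 K.

T ≈ 220 K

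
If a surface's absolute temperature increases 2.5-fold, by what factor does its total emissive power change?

P ∝ T⁴, so the power scales as (2.5)⁴ = 39.1.

factor ≈ 39.1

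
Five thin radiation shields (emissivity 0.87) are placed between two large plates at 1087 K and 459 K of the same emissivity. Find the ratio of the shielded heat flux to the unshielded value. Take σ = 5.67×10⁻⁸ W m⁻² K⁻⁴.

ratio ≈ 0.167

With N identical shields there are N+1 = 6 gaps in series, each with the same radiative resistance, so the flux falls to 1/(N+1) of its unshielded value.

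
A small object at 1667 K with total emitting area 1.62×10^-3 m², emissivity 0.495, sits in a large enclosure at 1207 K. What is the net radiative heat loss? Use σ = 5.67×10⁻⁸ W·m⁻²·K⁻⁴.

Q ≈ 255 W

Q = εσA(T⁴ − T_s⁴). T⁴ − T_s⁴ = (1667)⁴ − (1207)⁴ = 7.72×10^12 − 2.12×10^12 = 5.60×10^12 K⁴.
Q = 0.495 × 5.67×10⁻⁸ × 1.62×10^-3 × 5.60×10^12 = 255 W.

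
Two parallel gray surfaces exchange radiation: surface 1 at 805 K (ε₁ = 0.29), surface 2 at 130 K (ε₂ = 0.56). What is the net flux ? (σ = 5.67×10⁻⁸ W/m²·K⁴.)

For two large parallel gray plates, q = σ(T₁⁴ − T₂⁴) / (1/ε₁ + 1/ε₂ − 1).
1/ε₁ + 1/ε₂ − 1 = 1/0.29 + 1/0.56 − 1 = 4.234.
T₁⁴ − T₂⁴ = 4.20×10^11 − 2.86×10^8 = 4.20×10^11 K⁴.
q = 5.67×10⁻⁸ × 4.20×10^11 / 4.234 = 5620 W/m².

q ≈ 5620 W/m²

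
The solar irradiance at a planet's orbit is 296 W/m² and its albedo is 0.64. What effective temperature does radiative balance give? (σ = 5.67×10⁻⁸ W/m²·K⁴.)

Power absorbed = (1−a)S·πR²; power emitted = 4πR²σT⁴. Equating and cancelling πR²:
T = ((1−a)S / 4σ)^(1/4) = (107 / (4 × 5.67×10⁻⁸))^(1/4) = (4.70×10^8)^(1/4).
T = 147 K.

T ≈ 147 K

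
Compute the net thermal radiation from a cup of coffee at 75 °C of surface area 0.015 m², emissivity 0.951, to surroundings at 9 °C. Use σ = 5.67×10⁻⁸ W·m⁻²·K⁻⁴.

Convert: 75 °C = 348 K; 9 °C = 282 K.
Q = εσA(T⁴ − T_s⁴). T⁴ − T_s⁴ = (348)⁴ − (282)⁴ = 1.47×10^10 − 6.32×10^9 = 8.34×10^9 K⁴.
Q = 0.951 × 5.67×10⁻⁸ × 0.0150 × 8.34×10^9 = 6.75 W.

Q ≈ 6.75 W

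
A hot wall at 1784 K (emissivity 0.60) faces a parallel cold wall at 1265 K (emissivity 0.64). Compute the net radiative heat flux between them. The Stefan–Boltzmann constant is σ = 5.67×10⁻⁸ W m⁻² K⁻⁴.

q ≈ 1.93×10^5 W/m²

For two large parallel gray plates, q = σ(T₁⁴ − T₂⁴) / (1/ε₁ + 1/ε₂ − 1).
1/ε₁ + 1/ε₂ − 1 = 1/0.60 + 1/0.64 − 1 = 2.229.
T₁⁴ − T₂⁴ = 1.01×10^13 − 2.56×10^12 = 7.57×10^12 K⁴.
q = 5.67×10⁻⁸ × 7.57×10^12 / 2.229 = 1.93×10^5 W/m².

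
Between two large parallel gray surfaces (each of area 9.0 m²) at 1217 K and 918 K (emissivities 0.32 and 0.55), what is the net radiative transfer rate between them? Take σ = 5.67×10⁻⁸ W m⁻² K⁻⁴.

For two large parallel gray plates, q = σ(T₁⁴ − T₂⁴) / (1/ε₁ + 1/ε₂ − 1).
1/ε₁ + 1/ε₂ − 1 = 1/0.32 + 1/0.55 − 1 = 3.943.
T₁⁴ − T₂⁴ = 2.19×10^12 − 7.10×10^11 = 1.48×10^12 K⁴.
q = 5.67×10⁻⁸ × 1.48×10^12 / 3.943 = 21300 W/m².
Q = q·A = 21300 × 9.0 = 1.92×10^5 W.

Q ≈ 1.92×10^5 W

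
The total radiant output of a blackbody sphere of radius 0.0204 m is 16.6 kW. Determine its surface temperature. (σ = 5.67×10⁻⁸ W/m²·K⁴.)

A = 4πr² = 4π × (0.0204)² = 5.23×10^-3 m².
From P = σAT⁴, T = (P / σA)^(1/4) = (16600 / (5.67×10⁻⁸ × 5.23×10^-3))^(1/4).
T = (5.60×10^13)^(1/4) = 2740 K.

T ≈ 2740 K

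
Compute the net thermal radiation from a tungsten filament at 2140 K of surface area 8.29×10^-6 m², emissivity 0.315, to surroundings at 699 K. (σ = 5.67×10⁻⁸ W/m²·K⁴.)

Q ≈ 3.07 W

Q = εσA(T⁴ − T_s⁴). T⁴ − T_s⁴ = (2140)⁴ − (699)⁴ = 2.10×10^13 − 2.39×10^11 = 2.07×10^13 K⁴.
Q = 0.315 × 5.67×10⁻⁸ × 8.29×10^-6 × 2.07×10^13 = 3.07 W.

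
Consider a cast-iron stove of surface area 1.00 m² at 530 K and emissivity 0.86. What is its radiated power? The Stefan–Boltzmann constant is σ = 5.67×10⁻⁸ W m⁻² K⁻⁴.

P = εσAT⁴ = 0.86 × 5.67×10⁻⁸ × 1.00 × (530)⁴ = 0.86 × 5.67×10⁻⁸ × 1.00 × 7.89×10^10.
P = 3850 W.

P ≈ 3850 W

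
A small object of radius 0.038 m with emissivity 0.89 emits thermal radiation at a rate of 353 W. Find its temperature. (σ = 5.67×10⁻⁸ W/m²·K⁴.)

T ≈ 788 K

A = 4πr² = 4π × (0.038)² = 0.0181 m².
From P = εσAT⁴, T = (P / εσA)^(1/4) = (353 / (0.89 × 5.67×10⁻⁸ × 0.0181))^(1/4).
T = (3.86×10^11)^(1/4) = 788 K.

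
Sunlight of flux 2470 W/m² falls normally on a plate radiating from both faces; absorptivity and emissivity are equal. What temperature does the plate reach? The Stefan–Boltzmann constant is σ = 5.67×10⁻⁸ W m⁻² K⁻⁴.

T ≈ 384 K

Absorbed flux αS = emitted flux 2εσT⁴ per unit area; with α = ε this gives T = (S/2σ)^(1/4).
T = (2470 / (2 × 5.67×10⁻⁸))^(1/4) = (2.18×10^10)^(1/4).
T = 384 K.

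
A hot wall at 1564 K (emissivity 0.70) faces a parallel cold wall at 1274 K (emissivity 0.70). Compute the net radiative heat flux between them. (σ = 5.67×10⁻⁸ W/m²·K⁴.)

q ≈ 1.02×10^5 W/m²

For two large parallel gray plates, q = σ(T₁⁴ − T₂⁴) / (1/ε₁ + 1/ε₂ − 1).
1/ε₁ + 1/ε₂ − 1 = 1/0.70 + 1/0.70 − 1 = 1.857.
T₁⁴ − T₂⁴ = 5.98×10^12 − 2.63×10^12 = 3.35×10^12 K⁴.
q = 5.67×10⁻⁸ × 3.35×10^12 / 1.857 = 1.02×10^5 W/m².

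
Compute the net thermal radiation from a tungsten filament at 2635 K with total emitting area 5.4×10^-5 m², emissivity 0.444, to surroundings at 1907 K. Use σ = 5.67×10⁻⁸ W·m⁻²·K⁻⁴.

Q ≈ 47.6 W

Q = εσA(T⁴ − T_s⁴). T⁴ − T_s⁴ = (2635)⁴ − (1907)⁴ = 4.82×10^13 − 1.32×10^13 = 3.50×10^13 K⁴.
Q = 0.444 × 5.67×10⁻⁸ × 5.40×10^-5 × 3.50×10^13 = 47.6 W.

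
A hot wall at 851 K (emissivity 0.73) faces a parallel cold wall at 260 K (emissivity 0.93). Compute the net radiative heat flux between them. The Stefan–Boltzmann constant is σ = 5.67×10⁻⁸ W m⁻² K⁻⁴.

q ≈ 20400 W/m²

For two large parallel gray plates, q = σ(T₁⁴ − T₂⁴) / (1/ε₁ + 1/ε₂ − 1).
1/ε₁ + 1/ε₂ − 1 = 1/0.73 + 1/0.93 − 1 = 1.445.
T₁⁴ − T₂⁴ = 5.24×10^11 − 4.57×10^9 = 5.20×10^11 K⁴.
q = 5.67×10⁻⁸ × 5.20×10^11 / 1.445 = 20400 W/m².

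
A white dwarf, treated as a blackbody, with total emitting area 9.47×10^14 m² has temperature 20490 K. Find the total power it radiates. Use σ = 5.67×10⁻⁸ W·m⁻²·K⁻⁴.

P = σAT⁴ = 5.67×10⁻⁸ × 9.47×10^14 × (20490)⁴ = 5.67×10⁻⁸ × 9.47×10^14 × 1.76×10^17.
P = 9.46×10^24 W.

P ≈ 9.46×10^24 W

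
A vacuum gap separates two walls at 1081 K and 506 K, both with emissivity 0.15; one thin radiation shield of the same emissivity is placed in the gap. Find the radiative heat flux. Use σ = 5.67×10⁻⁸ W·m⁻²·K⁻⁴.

Each of the 2 gaps contributes resistance (2/ε − 1) = 2/0.15 − 1 = 12.33; total = 24.67.
q = σ(T₁⁴ − T₂⁴) / 24.67 = 5.67×10⁻⁸ × 1.30×10^12 / 24.67 = 2990 W/m².

q ≈ 2990 W/m²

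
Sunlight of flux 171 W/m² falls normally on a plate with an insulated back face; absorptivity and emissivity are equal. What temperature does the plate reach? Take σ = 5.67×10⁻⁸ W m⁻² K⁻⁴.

T ≈ 234 K

Absorbed flux αS = emitted flux εσT⁴ (one radiating face); with α = ε, T = (S/σ)^(1/4).
T = (171 / 5.67×10⁻⁸)^(1/4) = (3.02×10^9)^(1/4).
T = 234 K.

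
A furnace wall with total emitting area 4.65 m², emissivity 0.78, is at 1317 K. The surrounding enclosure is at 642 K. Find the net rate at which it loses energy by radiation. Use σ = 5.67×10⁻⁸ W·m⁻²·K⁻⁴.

Q ≈ 5.84×10^5 W

Q = εσA(T⁴ − T_s⁴). T⁴ − T_s⁴ = (1317)⁴ − (642)⁴ = 3.01×10^12 − 1.70×10^11 = 2.84×10^12 K⁴.
Q = 0.78 × 5.67×10⁻⁸ × 4.65 × 2.84×10^12 = 5.84×10^5 W.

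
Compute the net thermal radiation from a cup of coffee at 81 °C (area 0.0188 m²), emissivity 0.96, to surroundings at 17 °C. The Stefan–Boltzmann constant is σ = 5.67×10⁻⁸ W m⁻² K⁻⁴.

Convert: 81 °C = 354 K; 17 °C = 290 K.
Q = εσA(T⁴ − T_s⁴). T⁴ − T_s⁴ = (354)⁴ − (290)⁴ = 1.57×10^10 − 7.07×10^9 = 8.63×10^9 K⁴.
Q = 0.96 × 5.67×10⁻⁸ × 0.0188 × 8.63×10^9 = 8.83 W.

Q ≈ 8.83 W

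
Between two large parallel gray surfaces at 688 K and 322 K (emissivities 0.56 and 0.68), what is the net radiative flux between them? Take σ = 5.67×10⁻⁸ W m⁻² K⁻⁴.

For two large parallel gray plates, q = σ(T₁⁴ − T₂⁴) / (1/ε₁ + 1/ε₂ − 1).
1/ε₁ + 1/ε₂ − 1 = 1/0.56 + 1/0.68 − 1 = 2.256.
T₁⁴ − T₂⁴ = 2.24×10^11 − 1.08×10^10 = 2.13×10^11 K⁴.
q = 5.67×10⁻⁸ × 2.13×10^11 / 2.256 = 5360 W/m².

q ≈ 5360 W/m²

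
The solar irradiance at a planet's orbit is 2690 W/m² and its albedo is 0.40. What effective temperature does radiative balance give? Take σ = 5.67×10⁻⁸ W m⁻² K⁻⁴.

Power absorbed = (1−a)S·πR²; power emitted = 4πR²σT⁴. Equating and cancelling πR²:
T = ((1−a)S / 4σ)^(1/4) = (1610 / (4 × 5.67×10⁻⁸))^(1/4) = (7.12×10^9)^(1/4).
T = 290 K.

T ≈ 290 K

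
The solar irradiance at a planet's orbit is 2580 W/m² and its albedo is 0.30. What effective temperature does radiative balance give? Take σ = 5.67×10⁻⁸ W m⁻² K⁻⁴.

T ≈ 299 K

Power absorbed = (1−a)S·πR²; power emitted = 4πR²σT⁴. Equating and cancelling πR²:
T = ((1−a)S / 4σ)^(1/4) = (1810 / (4 × 5.67×10⁻⁸))^(1/4) = (7.96×10^9)^(1/4).
T = 299 K.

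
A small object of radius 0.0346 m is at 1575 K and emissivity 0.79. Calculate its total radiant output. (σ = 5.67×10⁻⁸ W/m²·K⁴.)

A = 4πr² = 4π × (0.0346)² = 0.0150 m².
Stefan–Boltzmann: P = εσAT⁴ = 0.79 × 5.67×10⁻⁸ × 0.0150 × (1575)⁴ = 0.79 × 5.67×10⁻⁸ × 0.0150 × 6.15×10^12.
P = 4150 W.

P ≈ 4150 W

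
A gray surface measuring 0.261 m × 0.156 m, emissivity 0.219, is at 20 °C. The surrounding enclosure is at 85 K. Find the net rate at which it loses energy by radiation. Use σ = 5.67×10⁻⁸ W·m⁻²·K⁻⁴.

Q ≈ 3.70 W

A = 0.261 × 0.156 = 0.0407 m².
Convert: 20 °C = 293 K.
Q = εσA(T⁴ − T_s⁴). T⁴ − T_s⁴ = (293)⁴ − (85)⁴ = 7.37×10^9 − 5.22×10^7 = 7.32×10^9 K⁴.
Q = 0.219 × 5.67×10⁻⁸ × 0.0407 × 7.32×10^9 = 3.70 W.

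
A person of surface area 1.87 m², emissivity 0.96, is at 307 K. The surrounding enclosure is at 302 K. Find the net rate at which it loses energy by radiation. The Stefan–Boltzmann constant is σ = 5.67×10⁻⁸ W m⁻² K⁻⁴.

Q = εσA(T⁴ − T_s⁴). T⁴ − T_s⁴ = (307)⁴ − (302)⁴ = 8.88×10^9 − 8.32×10^9 = 5.65×10^8 K⁴.
Q = 0.96 × 5.67×10⁻⁸ × 1.87 × 5.65×10^8 = 57.5 W.

Q ≈ 57.5 W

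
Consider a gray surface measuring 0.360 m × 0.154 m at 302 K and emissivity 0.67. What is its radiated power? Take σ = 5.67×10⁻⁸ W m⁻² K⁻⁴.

P ≈ 17.5 W

A = 0.360 × 0.154 = 0.0554 m².
P = εσAT⁴ = 0.67 × 5.67×10⁻⁸ × 0.0554 × (302)⁴ = 0.67 × 5.67×10⁻⁸ × 0.0554 × 8.32×10^9.
P = 17.5 W.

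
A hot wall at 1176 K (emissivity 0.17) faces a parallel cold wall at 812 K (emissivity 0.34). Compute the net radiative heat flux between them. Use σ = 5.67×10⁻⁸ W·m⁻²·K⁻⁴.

For two large parallel gray plates, q = σ(T₁⁴ − T₂⁴) / (1/ε₁ + 1/ε₂ − 1).
1/ε₁ + 1/ε₂ − 1 = 1/0.17 + 1/0.34 − 1 = 7.824.
T₁⁴ − T₂⁴ = 1.91×10^12 − 4.35×10^11 = 1.48×10^12 K⁴.
q = 5.67×10⁻⁸ × 1.48×10^12 / 7.824 = 10700 W/m².

q ≈ 10700 W/m²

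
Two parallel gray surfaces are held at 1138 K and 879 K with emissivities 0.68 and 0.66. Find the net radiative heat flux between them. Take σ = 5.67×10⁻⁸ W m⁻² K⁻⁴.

For two large parallel gray plates, q = σ(T₁⁴ − T₂⁴) / (1/ε₁ + 1/ε₂ − 1).
1/ε₁ + 1/ε₂ − 1 = 1/0.68 + 1/0.66 − 1 = 1.986.
T₁⁴ − T₂⁴ = 1.68×10^12 − 5.97×10^11 = 1.08×10^12 K⁴.
q = 5.67×10⁻⁸ × 1.08×10^12 / 1.986 = 30800 W/m².

q ≈ 30800 W/m²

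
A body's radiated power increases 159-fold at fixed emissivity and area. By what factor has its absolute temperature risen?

P ∝ T⁴ ⇒ T ∝ P^(1/4), so T scales by (159)^(1/4) = 3.55.

factor ≈ 3.55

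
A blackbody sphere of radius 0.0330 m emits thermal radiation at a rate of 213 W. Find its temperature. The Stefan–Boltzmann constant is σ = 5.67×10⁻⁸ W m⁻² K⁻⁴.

A = 4πr² = 4π × (0.0330)² = 0.0137 m².
From P = σAT⁴, T = (P / σA)^(1/4) = (213 / (5.67×10⁻⁸ × 0.0137))^(1/4).
T = (2.75×10^11)^(1/4) = 724 K.

T ≈ 724 K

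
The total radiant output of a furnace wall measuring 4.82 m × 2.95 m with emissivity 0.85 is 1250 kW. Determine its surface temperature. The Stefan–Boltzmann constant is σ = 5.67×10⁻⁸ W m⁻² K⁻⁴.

T ≈ 1160 K

A = 4.82 × 2.95 = 14.2 m².
From P = εσAT⁴, T = (P / εσA)^(1/4) = (1.25×10^6 / (0.85 × 5.67×10⁻⁸ × 14.2))^(1/4).
T = (1.82×10^12)^(1/4) = 1160 K.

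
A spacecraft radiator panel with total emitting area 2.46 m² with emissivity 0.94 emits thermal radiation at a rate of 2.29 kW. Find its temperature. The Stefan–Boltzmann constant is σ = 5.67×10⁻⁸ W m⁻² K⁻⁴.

From P = εσAT⁴, T = (P / εσA)^(1/4) = (2290 / (0.94 × 5.67×10⁻⁸ × 2.46))^(1/4).
T = (1.75×10^10)^(1/4) = 364 K.

T ≈ 364 K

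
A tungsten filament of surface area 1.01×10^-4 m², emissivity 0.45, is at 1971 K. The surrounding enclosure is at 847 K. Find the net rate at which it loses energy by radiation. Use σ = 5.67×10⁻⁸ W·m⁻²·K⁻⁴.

Q ≈ 37.6 W

Q = εσA(T⁴ − T_s⁴). T⁴ − T_s⁴ = (1971)⁴ − (847)⁴ = 1.51×10^13 − 5.15×10^11 = 1.46×10^13 K⁴.
Q = 0.45 × 5.67×10⁻⁸ × 1.01×10^-4 × 1.46×10^13 = 37.6 W.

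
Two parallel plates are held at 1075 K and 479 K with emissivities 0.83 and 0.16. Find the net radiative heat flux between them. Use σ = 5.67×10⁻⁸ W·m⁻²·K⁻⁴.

For two large parallel gray plates, q = σ(T₁⁴ − T₂⁴) / (1/ε₁ + 1/ε₂ − 1).
1/ε₁ + 1/ε₂ − 1 = 1/0.83 + 1/0.16 − 1 = 6.455.
T₁⁴ − T₂⁴ = 1.34×10^12 − 5.26×10^10 = 1.28×10^12 K⁴.
q = 5.67×10⁻⁸ × 1.28×10^12 / 6.455 = 11300 W/m².

q ≈ 11300 W/m²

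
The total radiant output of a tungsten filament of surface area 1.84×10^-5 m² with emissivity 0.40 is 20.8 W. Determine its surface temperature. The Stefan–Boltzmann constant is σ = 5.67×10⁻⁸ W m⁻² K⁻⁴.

From P = εσAT⁴, T = (P / εσA)^(1/4) = (20.8 / (0.40 × 5.67×10⁻⁸ × 1.84×10^-5))^(1/4).
T = (4.98×10^13)^(1/4) = 2660 K.

T ≈ 2660 K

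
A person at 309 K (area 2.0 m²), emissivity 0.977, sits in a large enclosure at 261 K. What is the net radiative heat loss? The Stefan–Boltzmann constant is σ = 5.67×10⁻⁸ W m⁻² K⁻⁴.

Q ≈ 496 W

Q = εσA(T⁴ − T_s⁴). T⁴ − T_s⁴ = (309)⁴ − (261)⁴ = 9.12×10^9 − 4.64×10^9 = 4.48×10^9 K⁴.
Q = 0.977 × 5.67×10⁻⁸ × 2.00 × 4.48×10^9 = 496 W.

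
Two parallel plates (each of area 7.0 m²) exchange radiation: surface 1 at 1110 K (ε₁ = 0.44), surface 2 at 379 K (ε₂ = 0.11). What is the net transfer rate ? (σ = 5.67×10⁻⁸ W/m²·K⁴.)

For two large parallel gray plates, q = σ(T₁⁴ − T₂⁴) / (1/ε₁ + 1/ε₂ − 1).
1/ε₁ + 1/ε₂ − 1 = 1/0.44 + 1/0.11 − 1 = 10.36.
T₁⁴ − T₂⁴ = 1.52×10^12 − 2.06×10^10 = 1.50×10^12 K⁴.
q = 5.67×10⁻⁸ × 1.50×10^12 / 10.36 = 8190 W/m².
Q = q·A = 8190 × 7.0 = 57300 W.

Q ≈ 57300 W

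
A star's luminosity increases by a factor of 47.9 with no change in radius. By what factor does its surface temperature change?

P ∝ T⁴ ⇒ T ∝ P^(1/4), so T scales by (47.9)^(1/4) = 2.63.

factor ≈ 2.63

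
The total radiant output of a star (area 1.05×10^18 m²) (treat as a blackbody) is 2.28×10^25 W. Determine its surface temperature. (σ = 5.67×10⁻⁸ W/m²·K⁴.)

T ≈ 4420 K

From P = σAT⁴, T = (P / σA)^(1/4) = (2.28×10^25 / (5.67×10⁻⁸ × 1.05×10^18))^(1/4).
T = (3.83×10^14)^(1/4) = 4420 K.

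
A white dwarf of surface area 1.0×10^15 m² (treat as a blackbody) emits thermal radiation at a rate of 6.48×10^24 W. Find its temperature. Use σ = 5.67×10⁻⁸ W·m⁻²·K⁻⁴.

From P = σAT⁴, T = (P / σA)^(1/4) = (6.48×10^24 / (5.67×10⁻⁸ × 1.00×10^15))^(1/4).
T = (1.14×10^17)^(1/4) = 18400 K.

T ≈ 18400 K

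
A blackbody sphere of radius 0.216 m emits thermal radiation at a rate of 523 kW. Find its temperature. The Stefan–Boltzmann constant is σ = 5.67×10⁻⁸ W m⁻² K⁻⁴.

A = 4πr² = 4π × (0.216)² = 0.586 m².
From P = σAT⁴, T = (P / σA)^(1/4) = (5.23×10^5 / (5.67×10⁻⁸ × 0.586))^(1/4).
T = (1.57×10^13)^(1/4) = 1990 K.

T ≈ 1990 K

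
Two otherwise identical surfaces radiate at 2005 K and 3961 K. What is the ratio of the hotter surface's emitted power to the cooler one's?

ratio ≈ 15.2

P ∝ T⁴, so the ratio is (3961/2005)⁴ = (1.976)⁴ = 15.2.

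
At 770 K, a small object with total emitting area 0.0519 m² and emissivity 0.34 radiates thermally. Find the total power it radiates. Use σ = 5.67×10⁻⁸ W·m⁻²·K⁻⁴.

P = εσAT⁴ = 0.34 × 5.67×10⁻⁸ × 0.0519 × (770)⁴ = 0.34 × 5.67×10⁻⁸ × 0.0519 × 3.52×10^11.
P = 352 W.

P ≈ 352 W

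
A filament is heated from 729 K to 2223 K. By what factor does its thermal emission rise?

ratio ≈ 86.5

P ∝ T⁴, so the ratio is (2223/729)⁴ = (3.049)⁴ = 86.5.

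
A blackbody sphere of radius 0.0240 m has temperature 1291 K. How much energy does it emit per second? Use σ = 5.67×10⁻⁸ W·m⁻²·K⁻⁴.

P ≈ 1140 W

A = 4πr² = 4π × (0.0240)² = 7.24×10^-3 m².
P = σAT⁴ = 5.67×10⁻⁸ × 7.24×10^-3 × (1291)⁴ = 5.67×10⁻⁸ × 7.24×10^-3 × 2.78×10^12.
P = 1140 W.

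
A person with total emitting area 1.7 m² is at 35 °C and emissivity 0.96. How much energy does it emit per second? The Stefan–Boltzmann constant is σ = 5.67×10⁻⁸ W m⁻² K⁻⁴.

35 °C = 308 K.
P = εσAT⁴ = 0.96 × 5.67×10⁻⁸ × 1.70 × (308)⁴ = 0.96 × 5.67×10⁻⁸ × 1.70 × 9.00×10^9.
P = 833 W.

P ≈ 833 W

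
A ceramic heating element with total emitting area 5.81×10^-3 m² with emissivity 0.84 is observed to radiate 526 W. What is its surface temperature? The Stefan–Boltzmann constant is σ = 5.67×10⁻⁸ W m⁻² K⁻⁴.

From P = εσAT⁴, T = (P / εσA)^(1/4) = (526 / (0.84 × 5.67×10⁻⁸ × 5.81×10^-3))^(1/4).
T = (1.90×10^12)^(1/4) = 1170 K.

T ≈ 1170 K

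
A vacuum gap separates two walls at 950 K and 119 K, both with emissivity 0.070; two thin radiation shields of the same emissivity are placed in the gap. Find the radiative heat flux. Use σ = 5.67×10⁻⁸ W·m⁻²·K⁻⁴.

Each of the 3 gaps contributes resistance (2/ε − 1) = 2/0.070 − 1 = 27.57; total = 82.71.
q = σ(T₁⁴ − T₂⁴) / 82.71 = 5.67×10⁻⁸ × 8.14×10^11 / 82.71 = 558 W/m².

q ≈ 558 W/m²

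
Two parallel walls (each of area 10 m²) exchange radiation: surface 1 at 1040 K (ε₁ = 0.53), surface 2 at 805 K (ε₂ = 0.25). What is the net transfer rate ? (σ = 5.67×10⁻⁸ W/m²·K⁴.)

Q ≈ 87000 W

For two large parallel gray plates, q = σ(T₁⁴ − T₂⁴) / (1/ε₁ + 1/ε₂ − 1).
1/ε₁ + 1/ε₂ − 1 = 1/0.53 + 1/0.25 − 1 = 4.887.
T₁⁴ − T₂⁴ = 1.17×10^12 − 4.20×10^11 = 7.50×10^11 K⁴.
q = 5.67×10⁻⁸ × 7.50×10^11 / 4.887 = 8700 W/m².
Q = q·A = 8700 × 10 = 87000 W.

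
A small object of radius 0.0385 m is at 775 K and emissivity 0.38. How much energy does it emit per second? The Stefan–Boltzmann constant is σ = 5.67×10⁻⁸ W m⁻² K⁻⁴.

A = 4πr² = 4π × (0.0385)² = 0.0186 m².
P = εσAT⁴ = 0.38 × 5.67×10⁻⁸ × 0.0186 × (775)⁴ = 0.38 × 5.67×10⁻⁸ × 0.0186 × 3.61×10^11.
P = 145 W.

P ≈ 145 W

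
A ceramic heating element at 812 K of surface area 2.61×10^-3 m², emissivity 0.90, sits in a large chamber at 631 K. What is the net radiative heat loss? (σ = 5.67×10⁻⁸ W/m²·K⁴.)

Q ≈ 36.8 W

Q = εσA(T⁴ − T_s⁴). T⁴ − T_s⁴ = (812)⁴ − (631)⁴ = 4.35×10^11 − 1.59×10^11 = 2.76×10^11 K⁴.
Q = 0.90 × 5.67×10⁻⁸ × 2.61×10^-3 × 2.76×10^11 = 36.8 W.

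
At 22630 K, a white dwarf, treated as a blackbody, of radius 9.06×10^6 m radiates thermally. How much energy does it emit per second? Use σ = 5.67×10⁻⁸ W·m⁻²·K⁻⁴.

P ≈ 1.53×10^25 W

A = 4πr² = 4π × (9.06×10^6)² = 1.03×10^15 m².
P = σAT⁴ = 5.67×10⁻⁸ × 1.03×10^15 × (22630)⁴ = 5.67×10⁻⁸ × 1.03×10^15 × 2.62×10^17.
P = 1.53×10^25 W.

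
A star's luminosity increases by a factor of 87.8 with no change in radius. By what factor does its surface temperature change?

P ∝ T⁴ ⇒ T ∝ P^(1/4), so T scales by (87.8)^(1/4) = 3.06.

factor ≈ 3.06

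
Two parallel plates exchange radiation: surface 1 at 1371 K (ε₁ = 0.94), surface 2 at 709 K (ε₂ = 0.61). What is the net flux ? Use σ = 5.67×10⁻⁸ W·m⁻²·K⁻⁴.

For two large parallel gray plates, q = σ(T₁⁴ − T₂⁴) / (1/ε₁ + 1/ε₂ − 1).
1/ε₁ + 1/ε₂ − 1 = 1/0.94 + 1/0.61 − 1 = 1.703.
T₁⁴ − T₂⁴ = 3.53×10^12 − 2.53×10^11 = 3.28×10^12 K⁴.
q = 5.67×10⁻⁸ × 3.28×10^12 / 1.703 = 1.09×10^5 W/m².

q ≈ 1.09×10^5 W/m²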